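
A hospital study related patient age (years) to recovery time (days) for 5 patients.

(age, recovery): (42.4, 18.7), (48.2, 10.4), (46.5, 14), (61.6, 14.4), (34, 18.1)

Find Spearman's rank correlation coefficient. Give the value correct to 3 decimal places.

Rank age: 2, 4, 3, 5, 1
Rank recovery: 5, 1, 2, 3, 4
d = rank(age) − rank(recovery): -3, 3, 1, 2, -3; Σd² = 32
ρ = 1 − 6Σd² / [n(n²−1)] = 1 − 6×32 / (5×24) = 1 − 192/120 ≈ -0.600

-0.600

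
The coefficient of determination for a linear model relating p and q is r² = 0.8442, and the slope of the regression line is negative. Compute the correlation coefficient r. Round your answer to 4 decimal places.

-0.9188

|r| = √0.8442 = 0.9188
The association is negative, so r = −0.9188.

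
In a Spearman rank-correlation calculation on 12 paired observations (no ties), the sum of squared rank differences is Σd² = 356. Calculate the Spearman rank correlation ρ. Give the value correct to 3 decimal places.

ρ = 1 − 6Σd² / [n(n²−1)] = 1 − 6×356 / (12×143)
  = 1 − 2136/1716 = 1 − 1.2448 ≈ -0.245

-0.245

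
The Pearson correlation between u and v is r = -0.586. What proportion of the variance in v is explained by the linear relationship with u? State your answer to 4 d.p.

0.3434

r² = (-0.586)² = 0.3434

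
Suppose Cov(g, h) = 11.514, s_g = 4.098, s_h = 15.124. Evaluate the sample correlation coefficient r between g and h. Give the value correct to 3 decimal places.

0.186

r = Cov(g,h) / (s_g · s_h) = 11.514 / (4.098 × 15.124)
  = 11.514 / 61.9782 ≈ 0.186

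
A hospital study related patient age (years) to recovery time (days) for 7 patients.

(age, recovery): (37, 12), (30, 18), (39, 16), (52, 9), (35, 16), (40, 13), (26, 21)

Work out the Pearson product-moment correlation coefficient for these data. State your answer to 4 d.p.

n = 7, Σx = 259, Σy = 105, Σx² = 9995, Σy² = 1671, Σxy = 3702
nΣxy − ΣxΣy = 25914 − 27195 = -1281
nΣx² − (Σx)² = 69965 − 67081 = 2884; nΣy² − (Σy)² = 11697 − 11025 = 672
r = -1281 / √(2884 × 672) = -1281 / 1392.1379 ≈ -0.9202

-0.9202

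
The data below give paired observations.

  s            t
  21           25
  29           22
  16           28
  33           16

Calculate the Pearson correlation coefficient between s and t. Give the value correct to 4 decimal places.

-0.9599

n = 4, Σs = 99, Σt = 91, Σs² = 2627, Σt² = 2149, Σst = 2139
nΣst − ΣsΣt = 8556 − 9009 = -453
nΣs² − (Σs)² = 10508 − 9801 = 707; nΣt² − (Σt)² = 8596 − 8281 = 315
r = -453 / √(707 × 315) = -453 / 471.9163 ≈ -0.9599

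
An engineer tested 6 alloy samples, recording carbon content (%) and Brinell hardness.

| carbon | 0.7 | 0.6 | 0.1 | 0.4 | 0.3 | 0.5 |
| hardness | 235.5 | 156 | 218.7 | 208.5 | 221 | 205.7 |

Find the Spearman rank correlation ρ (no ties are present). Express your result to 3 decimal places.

Rank carbon: 6, 5, 1, 3, 2, 4
Rank hardness: 6, 1, 4, 3, 5, 2
d = rank(carbon) − rank(hardness): 0, 4, -3, 0, -3, 2; Σd² = 38
ρ = 1 − 6Σd² / [n(n²−1)] = 1 − 6×38 / (6×35) = 1 − 228/210 ≈ -0.086

-0.086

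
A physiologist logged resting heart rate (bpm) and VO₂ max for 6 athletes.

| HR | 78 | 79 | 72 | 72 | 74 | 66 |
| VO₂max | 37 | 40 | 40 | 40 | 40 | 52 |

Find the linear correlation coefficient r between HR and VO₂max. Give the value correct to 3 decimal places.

-0.830

n = 6, Σx = 441, Σy = 249, Σx² = 32525, Σy² = 10473, Σxy = 18198
nΣxy − ΣxΣy = 109188 − 109809 = -621
nΣx² − (Σx)² = 195150 − 194481 = 669; nΣy² − (Σy)² = 62838 − 62001 = 837
r = -621 / √(669 × 837) = -621 / 748.3001 ≈ -0.830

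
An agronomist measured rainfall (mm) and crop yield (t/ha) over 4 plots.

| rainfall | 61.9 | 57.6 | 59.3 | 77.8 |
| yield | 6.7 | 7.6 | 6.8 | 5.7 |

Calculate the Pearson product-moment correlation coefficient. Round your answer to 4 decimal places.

-0.9247

n = 4, Σx = 256.6, Σy = 26.8, Σx² = 16718.7, Σy² = 181.38, Σxy = 1699.19
nΣxy − ΣxΣy = 6796.76 − 6876.88 = -80.12
nΣx² − (Σx)² = 66874.8 − 65843.56 = 1031.24; nΣy² − (Σy)² = 725.52 − 718.24 = 7.28
r = -80.12 / √(1031.24 × 7.28) = -80.12 / 86.6454 ≈ -0.9247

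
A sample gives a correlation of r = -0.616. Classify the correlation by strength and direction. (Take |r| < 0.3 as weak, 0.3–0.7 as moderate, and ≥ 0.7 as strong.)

moderate negative

r = -0.616 < 0 so the relationship is negative.
|r| = 0.616, which falls in the moderate range.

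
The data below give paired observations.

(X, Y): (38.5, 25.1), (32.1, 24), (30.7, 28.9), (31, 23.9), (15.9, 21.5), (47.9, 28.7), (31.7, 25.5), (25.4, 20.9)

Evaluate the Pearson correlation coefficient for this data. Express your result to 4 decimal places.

0.7274

n = 8, ΣX = 253.2, ΣY = 198.5, ΣX² = 8613.42, ΣY² = 4985.43, ΣXY = 6420.67
nΣXY − ΣXΣY = 51365.36 − 50260.2 = 1105.16
nΣX² − (ΣX)² = 68907.36 − 64110.24 = 4797.12; nΣY² − (ΣY)² = 39883.44 − 39402.25 = 481.19
r = 1105.16 / √(4797.12 × 481.19) = 1105.16 / 1519.3177 ≈ 0.7274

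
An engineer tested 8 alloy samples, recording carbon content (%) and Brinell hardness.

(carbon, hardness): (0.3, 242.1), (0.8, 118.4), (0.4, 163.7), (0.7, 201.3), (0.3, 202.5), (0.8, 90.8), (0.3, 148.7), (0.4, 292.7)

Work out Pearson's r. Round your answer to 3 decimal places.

n = 8, Σx = 4, Σy = 1460.2, Σx² = 2.36, Σy² = 296986.22, Σxy = 668.82
nΣxy − ΣxΣy = 5350.56 − 5840.8 = -490.24
nΣx² − (Σx)² = 18.88 − 16 = 2.88; nΣy² − (Σy)² = 2375889.76 − 2132184.04 = 243705.72
r = -490.24 / √(2.88 × 243705.72) = -490.24 / 837.7783 ≈ -0.585

-0.585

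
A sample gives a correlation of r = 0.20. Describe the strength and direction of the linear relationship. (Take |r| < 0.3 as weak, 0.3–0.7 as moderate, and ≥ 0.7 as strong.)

r = 0.20 > 0 so the relationship is positive.
|r| = 0.20, which falls in the weak range.

weak positive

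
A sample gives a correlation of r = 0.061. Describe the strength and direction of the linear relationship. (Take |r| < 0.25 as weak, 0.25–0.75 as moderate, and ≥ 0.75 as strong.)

weak positive

r = 0.061 > 0 so the relationship is positive.
|r| = 0.061, which falls in the weak range.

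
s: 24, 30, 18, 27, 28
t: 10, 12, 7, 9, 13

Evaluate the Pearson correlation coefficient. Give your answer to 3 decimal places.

n = 5, Σs = 127, Σt = 51, Σs² = 3313, Σt² = 543, Σst = 1333
nΣst − ΣsΣt = 6665 − 6477 = 188
nΣs² − (Σs)² = 16565 − 16129 = 436; nΣt² − (Σt)² = 2715 − 2601 = 114
r = 188 / √(436 × 114) = 188 / 222.9439 ≈ 0.843

0.843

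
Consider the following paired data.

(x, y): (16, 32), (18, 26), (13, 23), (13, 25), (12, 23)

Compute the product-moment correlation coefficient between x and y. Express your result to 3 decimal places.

n = 5, Σx = 72, Σy = 129, Σx² = 1062, Σy² = 3383, Σxy = 1880
nΣxy − ΣxΣy = 9400 − 9288 = 112
nΣx² − (Σx)² = 5310 − 5184 = 126; nΣy² − (Σy)² = 16915 − 16641 = 274
r = 112 / √(126 × 274) = 112 / 185.8064 ≈ 0.603

0.603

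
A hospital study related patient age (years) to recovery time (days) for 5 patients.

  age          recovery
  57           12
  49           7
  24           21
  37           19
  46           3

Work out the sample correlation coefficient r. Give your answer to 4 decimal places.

-0.6954

n = 5, Σx = 213, Σy = 62, Σx² = 9711, Σy² = 1004, Σxy = 2372
nΣxy − ΣxΣy = 11860 − 13206 = -1346
nΣx² − (Σx)² = 48555 − 45369 = 3186; nΣy² − (Σy)² = 5020 − 3844 = 1176
r = -1346 / √(3186 × 1176) = -1346 / 1935.6487 ≈ -0.6954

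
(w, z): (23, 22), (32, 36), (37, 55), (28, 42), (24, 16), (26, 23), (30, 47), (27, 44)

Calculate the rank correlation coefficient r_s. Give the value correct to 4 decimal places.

0.8095

Rank w: 1, 7, 8, 5, 2, 3, 6, 4
Rank z: 2, 4, 8, 5, 1, 3, 7, 6
d = rank(w) − rank(z): -1, 3, 0, 0, 1, 0, -1, -2; Σd² = 16
ρ = 1 − 6Σd² / [n(n²−1)] = 1 − 6×16 / (8×63) = 1 − 96/504 ≈ 0.8095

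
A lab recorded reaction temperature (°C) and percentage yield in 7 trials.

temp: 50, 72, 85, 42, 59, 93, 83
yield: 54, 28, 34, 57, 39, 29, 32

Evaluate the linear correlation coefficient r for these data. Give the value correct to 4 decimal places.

n = 7, Σx = 484, Σy = 273, Σx² = 35692, Σy² = 11491, Σxy = 17654
nΣxy − ΣxΣy = 123578 − 132132 = -8554
nΣx² − (Σx)² = 249844 − 234256 = 15588; nΣy² − (Σy)² = 80437 − 74529 = 5908
r = -8554 / √(15588 × 5908) = -8554 / 9596.5569 ≈ -0.8914

-0.8914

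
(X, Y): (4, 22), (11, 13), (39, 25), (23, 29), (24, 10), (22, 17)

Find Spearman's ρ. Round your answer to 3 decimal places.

0.143

Rank X: 1, 2, 6, 4, 5, 3
Rank Y: 4, 2, 5, 6, 1, 3
d = rank(X) − rank(Y): -3, 0, 1, -2, 4, 0; Σd² = 30
ρ = 1 − 6Σd² / [n(n²−1)] = 1 − 6×30 / (6×35) = 1 − 180/210 ≈ 0.143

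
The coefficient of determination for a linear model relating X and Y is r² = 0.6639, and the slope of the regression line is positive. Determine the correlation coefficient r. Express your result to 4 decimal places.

|r| = √0.6639 = 0.8148
The association is positive, so r = 0.8148.

0.8148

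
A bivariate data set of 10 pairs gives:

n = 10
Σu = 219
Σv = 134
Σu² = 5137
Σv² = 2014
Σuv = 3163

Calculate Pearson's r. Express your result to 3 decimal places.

r = (nΣuv − ΣuΣv) / √[(nΣu² − (Σu)²)(nΣv² − (Σv)²)]
Numerator: 10×3163 − 219×134 = 2284
Denominator: √[(51370 − 47961)(20140 − 17956)] = √[3409 × 2184] = 2728.5996
r = 2284 / 2728.5996 ≈ 0.837

0.837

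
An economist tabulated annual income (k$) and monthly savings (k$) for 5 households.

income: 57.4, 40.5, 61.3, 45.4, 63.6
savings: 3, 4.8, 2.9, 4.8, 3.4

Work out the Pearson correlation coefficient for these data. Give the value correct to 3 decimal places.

-0.914

n = 5, Σx = 268.2, Σy = 18.9, Σx² = 14798.82, Σy² = 75.05, Σxy = 978.53
nΣxy − ΣxΣy = 4892.65 − 5068.98 = -176.33
nΣx² − (Σx)² = 73994.1 − 71931.24 = 2062.86; nΣy² − (Σy)² = 375.25 − 357.21 = 18.04
r = -176.33 / √(2062.86 × 18.04) = -176.33 / 192.9093 ≈ -0.914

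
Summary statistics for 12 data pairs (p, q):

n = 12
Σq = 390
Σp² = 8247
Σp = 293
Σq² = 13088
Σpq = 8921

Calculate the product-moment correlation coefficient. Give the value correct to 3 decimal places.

-0.895

r = (nΣpq − ΣpΣq) / √[(nΣp² − (Σp)²)(nΣq² − (Σq)²)]
Numerator: 12×8921 − 293×390 = -7218
Denominator: √[(98964 − 85849)(157056 − 152100)] = √[13115 × 4956] = 8062.1300
r = -7218 / 8062.1300 ≈ -0.895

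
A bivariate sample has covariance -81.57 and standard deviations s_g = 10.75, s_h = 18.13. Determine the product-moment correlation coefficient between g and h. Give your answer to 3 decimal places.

-0.419

r = Cov(g,h) / (s_g · s_h) = -81.57 / (10.75 × 18.13)
  = -81.57 / 194.8975 ≈ -0.419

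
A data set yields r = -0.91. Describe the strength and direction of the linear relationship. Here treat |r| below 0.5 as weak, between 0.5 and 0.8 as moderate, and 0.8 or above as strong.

strong negative

r = -0.91 < 0 so the relationship is negative.
|r| = 0.91, which falls in the strong range.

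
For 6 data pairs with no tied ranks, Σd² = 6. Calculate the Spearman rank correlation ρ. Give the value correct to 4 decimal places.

ρ = 1 − 6Σd² / [n(n²−1)] = 1 − 6×6 / (6×35)
  = 1 − 36/210 = 1 − 0.17143 ≈ 0.8286

0.8286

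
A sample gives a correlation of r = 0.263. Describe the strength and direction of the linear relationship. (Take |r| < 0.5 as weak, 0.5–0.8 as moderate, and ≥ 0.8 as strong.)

weak positive

r = 0.263 > 0 so the relationship is positive.
|r| = 0.263, which falls in the weak range.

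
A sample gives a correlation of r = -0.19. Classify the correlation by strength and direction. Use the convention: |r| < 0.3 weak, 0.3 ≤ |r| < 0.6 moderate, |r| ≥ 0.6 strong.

weak negative

r = -0.19 < 0 so the relationship is negative.
|r| = 0.19, which falls in the weak range.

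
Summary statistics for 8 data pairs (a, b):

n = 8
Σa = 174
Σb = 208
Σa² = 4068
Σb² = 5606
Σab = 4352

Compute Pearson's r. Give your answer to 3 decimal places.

-0.726

r = (nΣab − ΣaΣb) / √[(nΣa² − (Σa)²)(nΣb² − (Σb)²)]
Numerator: 8×4352 − 174×208 = -1376
Denominator: √[(32544 − 30276)(44848 − 43264)] = √[2268 × 1584] = 1895.3923
r = -1376 / 1895.3923 ≈ -0.726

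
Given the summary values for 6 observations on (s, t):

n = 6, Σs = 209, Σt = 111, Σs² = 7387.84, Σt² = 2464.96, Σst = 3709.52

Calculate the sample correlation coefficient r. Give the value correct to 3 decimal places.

r = (nΣst − ΣsΣt) / √[(nΣs² − (Σs)²)(nΣt² − (Σt)²)]
Numerator: 6×3709.52 − 209×111 = -941.88
Denominator: √[(44327.04 − 43681)(14789.76 − 12321)] = √[646.04 × 2468.76] = 1262.9005
r = -941.88 / 1262.9005 ≈ -0.746

-0.746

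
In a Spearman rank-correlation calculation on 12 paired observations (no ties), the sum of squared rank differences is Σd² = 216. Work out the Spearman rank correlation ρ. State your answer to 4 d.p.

ρ = 1 − 6Σd² / [n(n²−1)] = 1 − 6×216 / (12×143)
  = 1 − 1296/1716 = 1 − 0.75524 ≈ 0.2448

0.2448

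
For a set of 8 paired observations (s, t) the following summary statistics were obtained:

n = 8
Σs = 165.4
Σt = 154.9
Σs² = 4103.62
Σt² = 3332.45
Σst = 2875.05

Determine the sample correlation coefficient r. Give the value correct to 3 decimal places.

-0.686

r = (nΣst − ΣsΣt) / √[(nΣs² − (Σs)²)(nΣt² − (Σt)²)]
Numerator: 8×2875.05 − 165.4×154.9 = -2620.06
Denominator: √[(32828.96 − 27357.16)(26659.6 − 23994.01)] = √[5471.8 × 2665.59] = 3819.1066
r = -2620.06 / 3819.1066 ≈ -0.686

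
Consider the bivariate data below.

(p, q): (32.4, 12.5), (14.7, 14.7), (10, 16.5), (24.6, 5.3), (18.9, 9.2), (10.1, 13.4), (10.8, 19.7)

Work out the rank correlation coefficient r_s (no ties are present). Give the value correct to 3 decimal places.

Rank p: 7, 4, 1, 6, 5, 2, 3
Rank q: 3, 5, 6, 1, 2, 4, 7
d = rank(p) − rank(q): 4, -1, -5, 5, 3, -2, -4; Σd² = 96
ρ = 1 − 6Σd² / [n(n²−1)] = 1 − 6×96 / (7×48) = 1 − 576/336 ≈ -0.714

-0.714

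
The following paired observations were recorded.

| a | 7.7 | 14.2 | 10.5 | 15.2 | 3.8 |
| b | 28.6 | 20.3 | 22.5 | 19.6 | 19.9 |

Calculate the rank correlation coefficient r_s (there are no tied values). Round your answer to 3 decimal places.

Rank a: 2, 4, 3, 5, 1
Rank b: 5, 3, 4, 1, 2
d = rank(a) − rank(b): -3, 1, -1, 4, -1; Σd² = 28
ρ = 1 − 6Σd² / [n(n²−1)] = 1 − 6×28 / (5×24) = 1 − 168/120 ≈ -0.400

-0.400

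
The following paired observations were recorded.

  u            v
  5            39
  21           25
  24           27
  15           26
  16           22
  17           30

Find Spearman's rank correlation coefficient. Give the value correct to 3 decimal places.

Rank u: 1, 5, 6, 2, 3, 4
Rank v: 6, 2, 4, 3, 1, 5
d = rank(u) − rank(v): -5, 3, 2, -1, 2, -1; Σd² = 44
ρ = 1 − 6Σd² / [n(n²−1)] = 1 − 6×44 / (6×35) = 1 − 264/210 ≈ -0.257

-0.257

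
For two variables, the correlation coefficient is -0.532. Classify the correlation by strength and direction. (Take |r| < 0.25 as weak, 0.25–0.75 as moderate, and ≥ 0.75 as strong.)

r = -0.532 < 0 so the relationship is negative.
|r| = 0.532, which falls in the moderate range.

moderate negative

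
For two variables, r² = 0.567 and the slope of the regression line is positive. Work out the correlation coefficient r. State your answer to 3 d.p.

0.753

|r| = √0.567 = 0.753
The association is positive, so r = 0.753.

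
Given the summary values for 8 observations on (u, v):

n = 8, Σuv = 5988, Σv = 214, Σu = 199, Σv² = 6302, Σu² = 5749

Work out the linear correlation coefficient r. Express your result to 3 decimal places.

0.979

r = (nΣuv − ΣuΣv) / √[(nΣu² − (Σu)²)(nΣv² − (Σv)²)]
Numerator: 8×5988 − 199×214 = 5318
Denominator: √[(45992 − 39601)(50416 − 45796)] = √[6391 × 4620] = 5433.8219
r = 5318 / 5433.8219 ≈ 0.979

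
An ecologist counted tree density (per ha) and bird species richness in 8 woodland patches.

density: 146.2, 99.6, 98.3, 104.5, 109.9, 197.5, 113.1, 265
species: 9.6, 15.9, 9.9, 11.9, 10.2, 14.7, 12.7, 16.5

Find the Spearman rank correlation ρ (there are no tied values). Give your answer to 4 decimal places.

Rank density: 6, 2, 1, 3, 4, 7, 5, 8
Rank species: 1, 7, 2, 4, 3, 6, 5, 8
d = rank(density) − rank(species): 5, -5, -1, -1, 1, 1, 0, 0; Σd² = 54
ρ = 1 − 6Σd² / [n(n²−1)] = 1 − 6×54 / (8×63) = 1 − 324/504 ≈ 0.3571

0.3571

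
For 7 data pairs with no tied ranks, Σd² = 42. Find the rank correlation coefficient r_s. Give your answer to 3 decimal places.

0.250

ρ = 1 − 6Σd² / [n(n²−1)] = 1 − 6×42 / (7×48)
  = 1 − 252/336 = 1 − 0.7500 ≈ 0.250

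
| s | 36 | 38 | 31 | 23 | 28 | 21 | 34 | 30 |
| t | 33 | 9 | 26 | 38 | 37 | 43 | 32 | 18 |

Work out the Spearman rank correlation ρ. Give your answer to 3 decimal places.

-0.762

Rank s: 7, 8, 5, 2, 3, 1, 6, 4
Rank t: 5, 1, 3, 7, 6, 8, 4, 2
d = rank(s) − rank(t): 2, 7, 2, -5, -3, -7, 2, 2; Σd² = 148
ρ = 1 − 6Σd² / [n(n²−1)] = 1 − 6×148 / (8×63) = 1 − 888/504 ≈ -0.762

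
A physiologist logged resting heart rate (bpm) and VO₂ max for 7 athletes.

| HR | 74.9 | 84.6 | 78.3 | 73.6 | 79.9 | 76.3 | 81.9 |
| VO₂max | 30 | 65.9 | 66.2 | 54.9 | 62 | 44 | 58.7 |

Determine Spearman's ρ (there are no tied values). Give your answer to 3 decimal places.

0.643

Rank HR: 2, 7, 4, 1, 5, 3, 6
Rank VO₂max: 1, 6, 7, 3, 5, 2, 4
d = rank(HR) − rank(VO₂max): 1, 1, -3, -2, 0, 1, 2; Σd² = 20
ρ = 1 − 6Σd² / [n(n²−1)] = 1 − 6×20 / (7×48) = 1 − 120/336 ≈ 0.643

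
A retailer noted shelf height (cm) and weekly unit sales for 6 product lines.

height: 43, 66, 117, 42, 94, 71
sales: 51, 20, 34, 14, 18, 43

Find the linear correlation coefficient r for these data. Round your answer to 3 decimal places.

n = 6, Σx = 433, Σy = 180, Σx² = 35535, Σy² = 6526, Σxy = 12824
nΣxy − ΣxΣy = 76944 − 77940 = -996
nΣx² − (Σx)² = 213210 − 187489 = 25721; nΣy² − (Σy)² = 39156 − 32400 = 6756
r = -996 / √(25721 × 6756) = -996 / 13182.2258 ≈ -0.076

-0.076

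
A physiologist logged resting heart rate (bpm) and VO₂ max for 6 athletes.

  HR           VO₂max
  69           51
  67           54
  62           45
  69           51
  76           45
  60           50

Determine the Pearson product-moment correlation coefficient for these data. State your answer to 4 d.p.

n = 6, Σx = 403, Σy = 296, Σx² = 27231, Σy² = 14668, Σxy = 19866
nΣxy − ΣxΣy = 119196 − 119288 = -92
nΣx² − (Σx)² = 163386 − 162409 = 977; nΣy² − (Σy)² = 88008 − 87616 = 392
r = -92 / √(977 × 392) = -92 / 618.8570 ≈ -0.1487

-0.1487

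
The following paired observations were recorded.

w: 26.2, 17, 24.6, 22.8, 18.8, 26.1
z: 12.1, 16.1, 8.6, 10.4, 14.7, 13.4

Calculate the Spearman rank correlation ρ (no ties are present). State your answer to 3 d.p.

Rank w: 6, 1, 4, 3, 2, 5
Rank z: 3, 6, 1, 2, 5, 4
d = rank(w) − rank(z): 3, -5, 3, 1, -3, 1; Σd² = 54
ρ = 1 − 6Σd² / [n(n²−1)] = 1 − 6×54 / (6×35) = 1 − 324/210 ≈ -0.543

-0.543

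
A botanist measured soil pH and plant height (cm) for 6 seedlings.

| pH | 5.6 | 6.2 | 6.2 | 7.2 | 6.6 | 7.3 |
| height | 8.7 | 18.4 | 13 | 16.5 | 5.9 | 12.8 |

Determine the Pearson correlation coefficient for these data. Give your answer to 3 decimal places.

n = 6, Σx = 39.1, Σy = 75.3, Σx² = 256.93, Σy² = 1054.15, Σxy = 494.58
nΣxy − ΣxΣy = 2967.48 − 2944.23 = 23.25
nΣx² − (Σx)² = 1541.58 − 1528.81 = 12.77; nΣy² − (Σy)² = 6324.9 − 5670.09 = 654.81
r = 23.25 / √(12.77 × 654.81) = 23.25 / 91.4436 ≈ 0.254

0.254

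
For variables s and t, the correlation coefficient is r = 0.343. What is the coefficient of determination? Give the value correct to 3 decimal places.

r² = (0.343)² = 0.118

0.118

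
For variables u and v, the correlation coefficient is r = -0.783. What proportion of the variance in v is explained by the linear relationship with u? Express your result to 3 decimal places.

r² = (-0.783)² = 0.613

0.613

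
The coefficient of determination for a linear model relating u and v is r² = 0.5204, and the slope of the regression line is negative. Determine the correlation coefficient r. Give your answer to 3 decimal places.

|r| = √0.5204 = 0.721
The association is negative, so r = −0.721.

-0.721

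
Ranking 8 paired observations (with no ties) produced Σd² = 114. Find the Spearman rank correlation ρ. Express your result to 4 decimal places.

-0.3571

ρ = 1 − 6Σd² / [n(n²−1)] = 1 − 6×114 / (8×63)
  = 1 − 684/504 = 1 − 1.35714 ≈ -0.3571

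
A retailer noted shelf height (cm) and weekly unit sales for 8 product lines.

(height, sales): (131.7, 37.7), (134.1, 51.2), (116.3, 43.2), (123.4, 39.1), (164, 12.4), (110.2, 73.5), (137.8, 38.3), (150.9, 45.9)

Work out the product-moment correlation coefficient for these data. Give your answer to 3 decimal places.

-0.745

n = 8, Σx = 1068.4, Σy = 341.3, Σx² = 144880.64, Σy² = 16567.49, Σxy = 44017.46
nΣxy − ΣxΣy = 352139.68 − 364644.92 = -12505.24
nΣx² − (Σx)² = 1159045.12 − 1141478.56 = 17566.56; nΣy² − (Σy)² = 132539.92 − 116485.69 = 16054.23
r = -12505.24 / √(17566.56 × 16054.23) = -12505.24 / 16793.3795 ≈ -0.745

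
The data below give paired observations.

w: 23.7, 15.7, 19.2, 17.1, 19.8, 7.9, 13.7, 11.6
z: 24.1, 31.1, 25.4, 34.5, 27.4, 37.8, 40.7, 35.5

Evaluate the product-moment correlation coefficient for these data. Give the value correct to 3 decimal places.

-0.844

n = 8, Σw = 128.7, Σz = 256.5, Σw² = 2245.93, Σz² = 8479.77, Σwz = 3947.6
nΣwz − ΣwΣz = 31580.8 − 33011.55 = -1430.75
nΣw² − (Σw)² = 17967.44 − 16563.69 = 1403.75; nΣz² − (Σz)² = 67838.16 − 65792.25 = 2045.91
r = -1430.75 / √(1403.75 × 2045.91) = -1430.75 / 1694.6817 ≈ -0.844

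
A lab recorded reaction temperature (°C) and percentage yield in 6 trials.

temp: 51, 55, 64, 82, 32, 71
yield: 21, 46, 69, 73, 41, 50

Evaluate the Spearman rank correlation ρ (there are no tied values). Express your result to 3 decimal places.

0.886

Rank temp: 2, 3, 4, 6, 1, 5
Rank yield: 1, 3, 5, 6, 2, 4
d = rank(temp) − rank(yield): 1, 0, -1, 0, -1, 1; Σd² = 4
ρ = 1 − 6Σd² / [n(n²−1)] = 1 − 6×4 / (6×35) = 1 − 24/210 ≈ 0.886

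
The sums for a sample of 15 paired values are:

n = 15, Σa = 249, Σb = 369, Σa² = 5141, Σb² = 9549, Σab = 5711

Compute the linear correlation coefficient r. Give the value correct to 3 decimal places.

-0.601

r = (nΣab − ΣaΣb) / √[(nΣa² − (Σa)²)(nΣb² − (Σb)²)]
Numerator: 15×5711 − 249×369 = -6216
Denominator: √[(77115 − 62001)(143235 − 136161)] = √[15114 × 7074] = 10340.0404
r = -6216 / 10340.0404 ≈ -0.601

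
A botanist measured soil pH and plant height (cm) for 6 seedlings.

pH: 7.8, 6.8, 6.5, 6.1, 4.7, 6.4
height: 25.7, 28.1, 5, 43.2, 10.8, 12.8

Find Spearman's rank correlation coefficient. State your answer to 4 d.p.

0.1429

Rank pH: 6, 5, 4, 2, 1, 3
Rank height: 4, 5, 1, 6, 2, 3
d = rank(pH) − rank(height): 2, 0, 3, -4, -1, 0; Σd² = 30
ρ = 1 − 6Σd² / [n(n²−1)] = 1 − 6×30 / (6×35) = 1 − 180/210 ≈ 0.1429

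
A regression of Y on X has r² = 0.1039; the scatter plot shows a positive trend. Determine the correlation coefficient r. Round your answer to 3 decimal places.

0.322

|r| = √0.1039 = 0.322
The association is positive, so r = 0.322.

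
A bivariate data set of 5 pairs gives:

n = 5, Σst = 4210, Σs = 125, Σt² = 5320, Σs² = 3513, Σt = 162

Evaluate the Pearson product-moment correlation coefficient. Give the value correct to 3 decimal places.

0.963

r = (nΣst − ΣsΣt) / √[(nΣs² − (Σs)²)(nΣt² − (Σt)²)]
Numerator: 5×4210 − 125×162 = 800
Denominator: √[(17565 − 15625)(26600 − 26244)] = √[1940 × 356] = 831.0475
r = 800 / 831.0475 ≈ 0.963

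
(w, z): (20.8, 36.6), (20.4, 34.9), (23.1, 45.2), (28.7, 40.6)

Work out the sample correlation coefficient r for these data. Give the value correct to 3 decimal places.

n = 4, Σw = 93, Σz = 157.3, Σw² = 2206.1, Σz² = 6248.97, Σwz = 3682.58
nΣwz − ΣwΣz = 14730.32 − 14628.9 = 101.42
nΣw² − (Σw)² = 8824.4 − 8649 = 175.4; nΣz² − (Σz)² = 24995.88 − 24743.29 = 252.59
r = 101.42 / √(175.4 × 252.59) = 101.42 / 210.4858 ≈ 0.482

0.482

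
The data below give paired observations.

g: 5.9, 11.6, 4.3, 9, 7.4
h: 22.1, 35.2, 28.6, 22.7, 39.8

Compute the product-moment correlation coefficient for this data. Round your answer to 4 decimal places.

0.3060

n = 5, Σg = 38.2, Σh = 148.4, Σg² = 323.62, Σh² = 4644.74, Σgh = 1160.51
nΣgh − ΣgΣh = 5802.55 − 5668.88 = 133.67
nΣg² − (Σg)² = 1618.1 − 1459.24 = 158.86; nΣh² − (Σh)² = 23223.7 − 22022.56 = 1201.14
r = 133.67 / √(158.86 × 1201.14) = 133.67 / 436.8216 ≈ 0.3060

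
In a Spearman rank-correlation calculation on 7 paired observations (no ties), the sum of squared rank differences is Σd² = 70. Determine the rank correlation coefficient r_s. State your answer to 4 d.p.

-0.2500

ρ = 1 − 6Σd² / [n(n²−1)] = 1 − 6×70 / (7×48)
  = 1 − 420/336 = 1 − 1.25000 ≈ -0.2500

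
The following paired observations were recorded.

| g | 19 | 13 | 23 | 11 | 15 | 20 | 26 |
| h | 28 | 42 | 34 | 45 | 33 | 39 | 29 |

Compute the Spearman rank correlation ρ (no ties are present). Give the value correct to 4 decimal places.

-0.6071

Rank g: 4, 2, 6, 1, 3, 5, 7
Rank h: 1, 6, 4, 7, 3, 5, 2
d = rank(g) − rank(h): 3, -4, 2, -6, 0, 0, 5; Σd² = 90
ρ = 1 − 6Σd² / [n(n²−1)] = 1 − 6×90 / (7×48) = 1 − 540/336 ≈ -0.6071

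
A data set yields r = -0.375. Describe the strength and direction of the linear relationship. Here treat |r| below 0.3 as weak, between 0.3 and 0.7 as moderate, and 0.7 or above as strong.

r = -0.375 < 0 so the relationship is negative.
|r| = 0.375, which falls in the moderate range.

moderate negative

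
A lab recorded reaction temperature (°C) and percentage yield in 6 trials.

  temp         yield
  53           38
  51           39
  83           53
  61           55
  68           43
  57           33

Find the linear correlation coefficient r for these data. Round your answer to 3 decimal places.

0.647

n = 6, Σx = 373, Σy = 261, Σx² = 23893, Σy² = 11737, Σxy = 16562
nΣxy − ΣxΣy = 99372 − 97353 = 2019
nΣx² − (Σx)² = 143358 − 139129 = 4229; nΣy² − (Σy)² = 70422 − 68121 = 2301
r = 2019 / √(4229 × 2301) = 2019 / 3119.4437 ≈ 0.647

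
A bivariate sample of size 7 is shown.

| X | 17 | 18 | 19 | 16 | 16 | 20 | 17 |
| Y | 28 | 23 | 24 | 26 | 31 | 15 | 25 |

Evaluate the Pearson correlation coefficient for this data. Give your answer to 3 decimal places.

n = 7, ΣX = 123, ΣY = 172, ΣX² = 2175, ΣY² = 4376, ΣXY = 2983
nΣXY − ΣXΣY = 20881 − 21156 = -275
nΣX² − (ΣX)² = 15225 − 15129 = 96; nΣY² − (ΣY)² = 30632 − 29584 = 1048
r = -275 / √(96 × 1048) = -275 / 317.1876 ≈ -0.867

-0.867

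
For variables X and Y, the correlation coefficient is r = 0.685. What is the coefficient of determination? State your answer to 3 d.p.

r² = (0.685)² = 0.469

0.469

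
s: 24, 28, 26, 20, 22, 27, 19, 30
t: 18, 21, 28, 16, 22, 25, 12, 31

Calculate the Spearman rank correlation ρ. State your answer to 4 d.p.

0.7857

Rank s: 4, 7, 5, 2, 3, 6, 1, 8
Rank t: 3, 4, 7, 2, 5, 6, 1, 8
d = rank(s) − rank(t): 1, 3, -2, 0, -2, 0, 0, 0; Σd² = 18
ρ = 1 − 6Σd² / [n(n²−1)] = 1 − 6×18 / (8×63) = 1 − 108/504 ≈ 0.7857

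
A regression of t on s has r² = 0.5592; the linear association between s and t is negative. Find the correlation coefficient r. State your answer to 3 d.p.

-0.748

|r| = √0.5592 = 0.748
The association is negative, so r = −0.748.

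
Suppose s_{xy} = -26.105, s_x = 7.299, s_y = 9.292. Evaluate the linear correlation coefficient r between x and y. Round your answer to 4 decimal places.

-0.3849

r = Cov(x,y) / (s_x · s_y) = -26.105 / (7.299 × 9.292)
  = -26.105 / 67.8223 ≈ -0.3849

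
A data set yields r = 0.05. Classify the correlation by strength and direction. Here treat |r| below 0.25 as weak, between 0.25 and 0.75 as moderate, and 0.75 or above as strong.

r = 0.05 > 0 so the relationship is positive.
|r| = 0.05, which falls in the weak range.

weak positive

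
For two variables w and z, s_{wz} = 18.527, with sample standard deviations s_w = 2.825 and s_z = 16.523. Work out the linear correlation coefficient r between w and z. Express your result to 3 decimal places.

r = Cov(w,z) / (s_w · s_z) = 18.527 / (2.825 × 16.523)
  = 18.527 / 46.6775 ≈ 0.397

0.397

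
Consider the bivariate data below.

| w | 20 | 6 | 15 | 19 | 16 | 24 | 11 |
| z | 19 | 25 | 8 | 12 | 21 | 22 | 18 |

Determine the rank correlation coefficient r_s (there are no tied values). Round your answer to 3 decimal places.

Rank w: 6, 1, 3, 5, 4, 7, 2
Rank z: 4, 7, 1, 2, 5, 6, 3
d = rank(w) − rank(z): 2, -6, 2, 3, -1, 1, -1; Σd² = 56
ρ = 1 − 6Σd² / [n(n²−1)] = 1 − 6×56 / (7×48) = 1 − 336/336 ≈ 0.000

0.000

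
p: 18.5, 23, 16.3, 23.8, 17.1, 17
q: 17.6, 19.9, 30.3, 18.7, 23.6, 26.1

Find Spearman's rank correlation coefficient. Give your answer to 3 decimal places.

Rank p: 4, 5, 1, 6, 3, 2
Rank q: 1, 3, 6, 2, 4, 5
d = rank(p) − rank(q): 3, 2, -5, 4, -1, -3; Σd² = 64
ρ = 1 − 6Σd² / [n(n²−1)] = 1 − 6×64 / (6×35) = 1 − 384/210 ≈ -0.829

-0.829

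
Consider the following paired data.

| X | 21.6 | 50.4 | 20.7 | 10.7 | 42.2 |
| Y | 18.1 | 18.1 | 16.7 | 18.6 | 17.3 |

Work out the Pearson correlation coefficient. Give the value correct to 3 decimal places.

-0.158

n = 5, ΣX = 145.6, ΣY = 88.8, ΣX² = 5330.54, ΣY² = 1579.36, ΣXY = 2577.97
nΣXY − ΣXΣY = 12889.85 − 12929.28 = -39.43
nΣX² − (ΣX)² = 26652.7 − 21199.36 = 5453.34; nΣY² − (ΣY)² = 7896.8 − 7885.44 = 11.36
r = -39.43 / √(5453.34 × 11.36) = -39.43 / 248.8975 ≈ -0.158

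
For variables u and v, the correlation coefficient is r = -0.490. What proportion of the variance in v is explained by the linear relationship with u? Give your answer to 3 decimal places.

0.240

r² = (-0.490)² = 0.240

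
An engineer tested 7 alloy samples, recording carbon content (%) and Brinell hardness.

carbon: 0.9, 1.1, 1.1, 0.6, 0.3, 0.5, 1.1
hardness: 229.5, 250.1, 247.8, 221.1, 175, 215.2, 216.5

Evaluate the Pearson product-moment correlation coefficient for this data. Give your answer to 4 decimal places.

0.8188

n = 7, Σx = 5.6, Σy = 1555.2, Σx² = 5.14, Σy² = 349318.6, Σxy = 1285.15
nΣxy − ΣxΣy = 8996.05 − 8709.12 = 286.93
nΣx² − (Σx)² = 35.98 − 31.36 = 4.62; nΣy² − (Σy)² = 2445230.2 − 2418647.04 = 26583.16
r = 286.93 / √(4.62 × 26583.16) = 286.93 / 350.4486 ≈ 0.8188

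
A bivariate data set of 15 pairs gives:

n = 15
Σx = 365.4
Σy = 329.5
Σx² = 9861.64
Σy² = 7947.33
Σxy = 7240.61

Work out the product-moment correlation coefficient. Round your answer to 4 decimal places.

-0.9523

r = (nΣxy − ΣxΣy) / √[(nΣx² − (Σx)²)(nΣy² − (Σy)²)]
Numerator: 15×7240.61 − 365.4×329.5 = -11790.15
Denominator: √[(147924.6 − 133517.16)(119209.95 − 108570.25)] = √[14407.44 × 10639.7] = 12381.0678
r = -11790.15 / 12381.0678 ≈ -0.9523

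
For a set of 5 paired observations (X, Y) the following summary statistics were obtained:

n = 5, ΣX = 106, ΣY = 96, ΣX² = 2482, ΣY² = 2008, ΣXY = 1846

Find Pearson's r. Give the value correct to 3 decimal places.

-0.962

r = (nΣXY − ΣXΣY) / √[(nΣX² − (ΣX)²)(nΣY² − (ΣY)²)]
Numerator: 5×1846 − 106×96 = -946
Denominator: √[(12410 − 11236)(10040 − 9216)] = √[1174 × 824] = 983.5527
r = -946 / 983.5527 ≈ -0.962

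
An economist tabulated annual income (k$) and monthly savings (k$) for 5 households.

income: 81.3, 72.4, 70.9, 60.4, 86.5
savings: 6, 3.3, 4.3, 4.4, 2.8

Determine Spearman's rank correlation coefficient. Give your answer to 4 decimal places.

-0.4000

Rank income: 4, 3, 2, 1, 5
Rank savings: 5, 2, 3, 4, 1
d = rank(income) − rank(savings): -1, 1, -1, -3, 4; Σd² = 28
ρ = 1 − 6Σd² / [n(n²−1)] = 1 − 6×28 / (5×24) = 1 − 168/120 ≈ -0.4000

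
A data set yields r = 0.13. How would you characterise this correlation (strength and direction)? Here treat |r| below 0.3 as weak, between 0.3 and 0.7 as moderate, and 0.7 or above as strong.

r = 0.13 > 0 so the relationship is positive.
|r| = 0.13, which falls in the weak range.

weak positive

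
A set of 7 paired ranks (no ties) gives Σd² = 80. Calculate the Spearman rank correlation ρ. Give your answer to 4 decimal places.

ρ = 1 − 6Σd² / [n(n²−1)] = 1 − 6×80 / (7×48)
  = 1 − 480/336 = 1 − 1.42857 ≈ -0.4286

-0.4286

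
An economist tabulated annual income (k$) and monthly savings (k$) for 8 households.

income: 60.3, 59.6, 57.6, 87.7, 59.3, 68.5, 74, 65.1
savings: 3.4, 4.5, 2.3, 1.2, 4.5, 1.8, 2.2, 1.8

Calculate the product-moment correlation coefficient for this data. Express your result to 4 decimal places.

-0.6876

n = 8, Σx = 532.1, Σy = 21.7, Σx² = 36120.05, Σy² = 70.11, Σxy = 1381.07
nΣxy − ΣxΣy = 11048.56 − 11546.57 = -498.01
nΣx² − (Σx)² = 288960.4 − 283130.41 = 5829.99; nΣy² − (Σy)² = 560.88 − 470.89 = 89.99
r = -498.01 / √(5829.99 × 89.99) = -498.01 / 724.3209 ≈ -0.6876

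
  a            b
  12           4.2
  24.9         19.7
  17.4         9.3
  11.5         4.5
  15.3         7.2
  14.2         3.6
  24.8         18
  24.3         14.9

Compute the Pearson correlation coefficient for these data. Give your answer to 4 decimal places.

n = 8, Σa = 144.4, Σb = 81.4, Σa² = 2840.28, Σb² = 1123.28, Σab = 1724.25
nΣab − ΣaΣb = 13794 − 11754.16 = 2039.84
nΣa² − (Σa)² = 22722.24 − 20851.36 = 1870.88; nΣb² − (Σb)² = 8986.24 − 6625.96 = 2360.28
r = 2039.84 / √(1870.88 × 2360.28) = 2039.84 / 2101.3807 ≈ 0.9707

0.9707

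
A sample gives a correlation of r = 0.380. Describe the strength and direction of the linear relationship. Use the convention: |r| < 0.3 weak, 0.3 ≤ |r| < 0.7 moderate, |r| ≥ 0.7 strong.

r = 0.380 > 0 so the relationship is positive.
|r| = 0.380, which falls in the moderate range.

moderate positive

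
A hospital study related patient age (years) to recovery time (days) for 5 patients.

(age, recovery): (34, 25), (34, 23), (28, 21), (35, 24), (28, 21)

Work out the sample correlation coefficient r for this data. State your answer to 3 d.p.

n = 5, Σx = 159, Σy = 114, Σx² = 5105, Σy² = 2612, Σxy = 3648
nΣxy − ΣxΣy = 18240 − 18126 = 114
nΣx² − (Σx)² = 25525 − 25281 = 244; nΣy² − (Σy)² = 13060 − 12996 = 64
r = 114 / √(244 × 64) = 114 / 124.9640 ≈ 0.912

0.912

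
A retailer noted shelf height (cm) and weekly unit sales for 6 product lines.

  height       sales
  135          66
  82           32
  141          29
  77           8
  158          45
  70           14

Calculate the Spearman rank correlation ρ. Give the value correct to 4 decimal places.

Rank height: 4, 3, 5, 2, 6, 1
Rank sales: 6, 4, 3, 1, 5, 2
d = rank(height) − rank(sales): -2, -1, 2, 1, 1, -1; Σd² = 12
ρ = 1 − 6Σd² / [n(n²−1)] = 1 − 6×12 / (6×35) = 1 − 72/210 ≈ 0.6571

0.6571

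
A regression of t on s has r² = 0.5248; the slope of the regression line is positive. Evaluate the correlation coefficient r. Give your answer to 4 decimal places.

0.7244

|r| = √0.5248 = 0.7244
The association is positive, so r = 0.7244.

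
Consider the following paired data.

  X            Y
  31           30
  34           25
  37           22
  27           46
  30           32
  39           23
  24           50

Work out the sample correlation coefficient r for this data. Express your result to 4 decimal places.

n = 7, ΣX = 222, ΣY = 228, ΣX² = 7212, ΣY² = 8178, ΣXY = 6893
nΣXY − ΣXΣY = 48251 − 50616 = -2365
nΣX² − (ΣX)² = 50484 − 49284 = 1200; nΣY² − (ΣY)² = 57246 − 51984 = 5262
r = -2365 / √(1200 × 5262) = -2365 / 2512.8470 ≈ -0.9412

-0.9412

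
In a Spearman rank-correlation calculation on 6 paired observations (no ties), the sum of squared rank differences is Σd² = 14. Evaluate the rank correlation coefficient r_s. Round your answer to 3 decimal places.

ρ = 1 − 6Σd² / [n(n²−1)] = 1 − 6×14 / (6×35)
  = 1 − 84/210 = 1 − 0.4000 ≈ 0.600

0.600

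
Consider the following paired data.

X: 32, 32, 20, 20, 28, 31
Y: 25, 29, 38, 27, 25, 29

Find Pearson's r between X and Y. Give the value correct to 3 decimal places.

n = 6, ΣX = 163, ΣY = 173, ΣX² = 4593, ΣY² = 5105, ΣXY = 4627
nΣXY − ΣXΣY = 27762 − 28199 = -437
nΣX² − (ΣX)² = 27558 − 26569 = 989; nΣY² − (ΣY)² = 30630 − 29929 = 701
r = -437 / √(989 × 701) = -437 / 832.6398 ≈ -0.525

-0.525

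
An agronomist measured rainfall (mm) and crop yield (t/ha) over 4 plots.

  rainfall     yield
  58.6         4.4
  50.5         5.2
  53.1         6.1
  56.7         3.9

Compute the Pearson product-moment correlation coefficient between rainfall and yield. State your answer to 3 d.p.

-0.681

n = 4, Σx = 218.9, Σy = 19.6, Σx² = 12018.71, Σy² = 98.82, Σxy = 1065.48
nΣxy − ΣxΣy = 4261.92 − 4290.44 = -28.52
nΣx² − (Σx)² = 48074.84 − 47917.21 = 157.63; nΣy² − (Σy)² = 395.28 − 384.16 = 11.12
r = -28.52 / √(157.63 × 11.12) = -28.52 / 41.8670 ≈ -0.681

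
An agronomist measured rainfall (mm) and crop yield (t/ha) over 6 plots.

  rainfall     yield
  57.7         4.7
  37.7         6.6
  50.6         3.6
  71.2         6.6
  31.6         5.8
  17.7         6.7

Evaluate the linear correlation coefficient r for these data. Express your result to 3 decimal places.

-0.297

n = 6, Σx = 266.5, Σy = 34, Σx² = 13692.23, Σy² = 200.7, Σxy = 1473.96
nΣxy − ΣxΣy = 8843.76 − 9061 = -217.24
nΣx² − (Σx)² = 82153.38 − 71022.25 = 11131.13; nΣy² − (Σy)² = 1204.2 − 1156 = 48.2
r = -217.24 / √(11131.13 × 48.2) = -217.24 / 732.4756 ≈ -0.297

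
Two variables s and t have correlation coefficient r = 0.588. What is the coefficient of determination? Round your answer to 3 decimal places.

0.346

r² = (0.588)² = 0.346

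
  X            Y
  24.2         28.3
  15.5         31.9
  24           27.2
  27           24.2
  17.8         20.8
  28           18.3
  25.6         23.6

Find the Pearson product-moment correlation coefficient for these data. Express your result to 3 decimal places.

-0.489

n = 7, ΣX = 162.1, ΣY = 174.3, ΣX² = 3887.09, ΣY² = 4468.47, ΣXY = 3972.31
nΣXY − ΣXΣY = 27806.17 − 28254.03 = -447.86
nΣX² − (ΣX)² = 27209.63 − 26276.41 = 933.22; nΣY² − (ΣY)² = 31279.29 − 30380.49 = 898.8
r = -447.86 / √(933.22 × 898.8) = -447.86 / 915.8483 ≈ -0.489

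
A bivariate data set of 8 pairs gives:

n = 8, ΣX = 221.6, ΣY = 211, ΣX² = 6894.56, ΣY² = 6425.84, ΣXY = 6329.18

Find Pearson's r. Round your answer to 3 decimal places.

r = (nΣXY − ΣXΣY) / √[(nΣX² − (ΣX)²)(nΣY² − (ΣY)²)]
Numerator: 8×6329.18 − 221.6×211 = 3875.84
Denominator: √[(55156.48 − 49106.56)(51406.72 − 44521)] = √[6049.92 × 6885.72] = 6454.3052
r = 3875.84 / 6454.3052 ≈ 0.601

0.601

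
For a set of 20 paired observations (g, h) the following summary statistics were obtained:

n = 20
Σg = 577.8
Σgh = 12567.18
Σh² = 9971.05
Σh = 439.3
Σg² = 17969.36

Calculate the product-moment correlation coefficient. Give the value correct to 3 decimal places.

r = (nΣgh − ΣgΣh) / √[(nΣg² − (Σg)²)(nΣh² − (Σh)²)]
Numerator: 20×12567.18 − 577.8×439.3 = -2483.94
Denominator: √[(359387.2 − 333852.84)(199421 − 192984.49)] = √[25534.36 × 6436.51] = 12819.9908
r = -2483.94 / 12819.9908 ≈ -0.194

-0.194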